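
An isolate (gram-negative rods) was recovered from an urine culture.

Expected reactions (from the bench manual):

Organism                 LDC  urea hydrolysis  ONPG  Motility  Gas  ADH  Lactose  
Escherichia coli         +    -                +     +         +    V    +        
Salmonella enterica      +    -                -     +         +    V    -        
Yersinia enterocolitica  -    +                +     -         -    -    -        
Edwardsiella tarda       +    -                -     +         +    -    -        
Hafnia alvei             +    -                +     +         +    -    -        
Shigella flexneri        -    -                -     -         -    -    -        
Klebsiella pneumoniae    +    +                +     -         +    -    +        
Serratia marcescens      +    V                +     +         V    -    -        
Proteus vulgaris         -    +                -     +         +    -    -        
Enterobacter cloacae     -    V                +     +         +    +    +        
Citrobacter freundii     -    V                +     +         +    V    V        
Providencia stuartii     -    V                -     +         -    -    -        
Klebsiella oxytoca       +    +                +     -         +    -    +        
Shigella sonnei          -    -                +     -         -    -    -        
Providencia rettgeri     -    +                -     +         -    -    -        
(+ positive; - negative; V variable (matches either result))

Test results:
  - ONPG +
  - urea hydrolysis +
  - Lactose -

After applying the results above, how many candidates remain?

3

urea hydrolysis +: excludes 6 organisms — 9 left.
Lactose -: excludes Klebsiella pneumoniae, Enterobacter cloacae, Klebsiella oxytoca — 6 left.
ONPG +: excludes Proteus vulgaris, Providencia stuartii, Providencia rettgeri — 3 left.
Still consistent: Citrobacter freundii, Serratia marcescens, Yersinia enterocolitica.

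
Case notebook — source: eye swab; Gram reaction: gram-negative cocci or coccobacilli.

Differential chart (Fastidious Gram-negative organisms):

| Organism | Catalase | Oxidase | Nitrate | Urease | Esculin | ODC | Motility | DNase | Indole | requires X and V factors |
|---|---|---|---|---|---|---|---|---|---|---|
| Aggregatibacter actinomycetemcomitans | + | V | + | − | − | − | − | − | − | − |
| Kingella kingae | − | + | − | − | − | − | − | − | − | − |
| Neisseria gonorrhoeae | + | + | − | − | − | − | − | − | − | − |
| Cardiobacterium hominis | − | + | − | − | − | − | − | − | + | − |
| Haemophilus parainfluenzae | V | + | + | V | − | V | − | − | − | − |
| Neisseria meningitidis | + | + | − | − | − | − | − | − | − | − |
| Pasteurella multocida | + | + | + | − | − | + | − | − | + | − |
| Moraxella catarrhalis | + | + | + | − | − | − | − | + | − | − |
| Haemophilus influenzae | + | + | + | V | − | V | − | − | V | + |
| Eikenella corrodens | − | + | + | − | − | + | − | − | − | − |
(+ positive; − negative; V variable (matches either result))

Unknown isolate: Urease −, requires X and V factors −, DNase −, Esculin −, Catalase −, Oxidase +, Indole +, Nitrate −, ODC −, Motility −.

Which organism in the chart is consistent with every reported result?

Cardiobacterium hominis

Motility −: all 10 remaining candidates are consistent.
Nitrate −: excludes 6 organisms — 4 left.
Catalase −: excludes Neisseria gonorrhoeae, Neisseria meningitidis — 2 left.
Indole +: excludes Kingella kingae — 1 left.
Esculin −: the one remaining candidate is consistent.
ODC −: the one remaining candidate is consistent.
Oxidase +: the one remaining candidate is consistent.
requires X and V factors −: the one remaining candidate is consistent.
DNase −: the one remaining candidate is consistent.
Urease −: the one remaining candidate is consistent.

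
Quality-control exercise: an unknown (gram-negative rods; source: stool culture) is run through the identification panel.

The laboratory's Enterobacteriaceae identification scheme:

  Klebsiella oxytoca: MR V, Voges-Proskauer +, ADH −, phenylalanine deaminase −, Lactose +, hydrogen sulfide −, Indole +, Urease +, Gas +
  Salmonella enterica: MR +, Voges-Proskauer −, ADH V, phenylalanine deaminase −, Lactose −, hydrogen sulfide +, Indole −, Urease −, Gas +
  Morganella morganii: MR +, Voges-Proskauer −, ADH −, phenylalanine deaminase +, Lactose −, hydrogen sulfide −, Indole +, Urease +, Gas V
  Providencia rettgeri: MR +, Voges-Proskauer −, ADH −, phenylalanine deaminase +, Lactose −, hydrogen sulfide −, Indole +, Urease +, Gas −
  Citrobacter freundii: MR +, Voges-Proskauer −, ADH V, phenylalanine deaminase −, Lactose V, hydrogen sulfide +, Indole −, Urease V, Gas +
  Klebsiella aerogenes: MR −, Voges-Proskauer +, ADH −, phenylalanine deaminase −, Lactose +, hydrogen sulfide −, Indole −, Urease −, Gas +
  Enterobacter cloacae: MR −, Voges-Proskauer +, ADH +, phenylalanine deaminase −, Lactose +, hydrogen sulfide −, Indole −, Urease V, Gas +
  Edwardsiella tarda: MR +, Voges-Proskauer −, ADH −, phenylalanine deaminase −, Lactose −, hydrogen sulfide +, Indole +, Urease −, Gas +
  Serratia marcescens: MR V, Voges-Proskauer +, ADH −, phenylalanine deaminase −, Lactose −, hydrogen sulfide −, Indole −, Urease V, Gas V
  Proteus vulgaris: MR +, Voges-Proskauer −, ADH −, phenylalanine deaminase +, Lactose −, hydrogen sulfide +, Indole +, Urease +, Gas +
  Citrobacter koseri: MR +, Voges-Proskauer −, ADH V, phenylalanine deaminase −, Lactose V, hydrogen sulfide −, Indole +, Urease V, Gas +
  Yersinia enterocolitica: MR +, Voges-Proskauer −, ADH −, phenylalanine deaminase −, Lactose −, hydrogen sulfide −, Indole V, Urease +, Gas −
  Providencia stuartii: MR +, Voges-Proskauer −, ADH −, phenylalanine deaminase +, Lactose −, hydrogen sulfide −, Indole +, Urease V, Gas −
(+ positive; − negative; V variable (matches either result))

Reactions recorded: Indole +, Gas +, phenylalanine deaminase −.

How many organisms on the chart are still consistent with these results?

3

Indole +: excludes 5 organisms — 8 left.
Gas +: excludes Providencia rettgeri, Yersinia enterocolitica, Providencia stuartii — 5 left.
phenylalanine deaminase −: excludes Morganella morganii, Proteus vulgaris — 3 left.
Still consistent: Citrobacter koseri, Edwardsiella tarda, Klebsiella oxytoca.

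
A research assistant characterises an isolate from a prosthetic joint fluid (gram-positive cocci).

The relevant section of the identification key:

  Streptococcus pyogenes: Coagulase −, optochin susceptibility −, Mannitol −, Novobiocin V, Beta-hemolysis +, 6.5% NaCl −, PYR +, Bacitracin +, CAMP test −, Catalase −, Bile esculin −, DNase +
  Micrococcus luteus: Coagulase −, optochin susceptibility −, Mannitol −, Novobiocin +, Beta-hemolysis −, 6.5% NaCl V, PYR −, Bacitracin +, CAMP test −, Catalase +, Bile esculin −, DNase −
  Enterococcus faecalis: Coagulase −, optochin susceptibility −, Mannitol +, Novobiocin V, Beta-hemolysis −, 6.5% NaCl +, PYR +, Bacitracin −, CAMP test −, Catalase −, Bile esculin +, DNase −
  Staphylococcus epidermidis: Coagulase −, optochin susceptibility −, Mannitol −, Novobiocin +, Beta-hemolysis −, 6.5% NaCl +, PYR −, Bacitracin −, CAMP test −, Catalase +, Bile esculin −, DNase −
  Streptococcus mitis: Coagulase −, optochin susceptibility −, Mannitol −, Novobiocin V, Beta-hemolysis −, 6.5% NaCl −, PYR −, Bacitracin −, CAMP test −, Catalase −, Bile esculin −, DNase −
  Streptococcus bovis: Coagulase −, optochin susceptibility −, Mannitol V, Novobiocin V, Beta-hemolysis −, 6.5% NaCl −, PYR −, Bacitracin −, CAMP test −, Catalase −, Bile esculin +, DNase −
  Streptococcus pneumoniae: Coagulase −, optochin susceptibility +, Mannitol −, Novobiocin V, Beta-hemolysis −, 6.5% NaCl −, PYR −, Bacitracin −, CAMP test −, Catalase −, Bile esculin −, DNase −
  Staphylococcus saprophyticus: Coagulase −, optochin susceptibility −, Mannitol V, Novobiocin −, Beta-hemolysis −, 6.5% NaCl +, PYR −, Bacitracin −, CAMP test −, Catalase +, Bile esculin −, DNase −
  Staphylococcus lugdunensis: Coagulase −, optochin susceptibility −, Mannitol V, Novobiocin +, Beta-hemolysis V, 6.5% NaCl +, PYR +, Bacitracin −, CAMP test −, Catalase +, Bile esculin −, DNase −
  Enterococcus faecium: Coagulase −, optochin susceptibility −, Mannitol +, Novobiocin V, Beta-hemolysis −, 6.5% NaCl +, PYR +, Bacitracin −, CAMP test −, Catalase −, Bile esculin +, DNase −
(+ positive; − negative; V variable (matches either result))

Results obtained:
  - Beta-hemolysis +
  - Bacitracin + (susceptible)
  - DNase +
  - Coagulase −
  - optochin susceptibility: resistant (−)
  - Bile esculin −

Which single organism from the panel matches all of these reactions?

Streptococcus pyogenes

optochin susceptibility −: excludes Streptococcus pneumoniae — 9 left.
Beta-hemolysis +: excludes 7 organisms — 2 left.
Coagulase −: all 2 remaining candidates are consistent.
Bacitracin +: excludes Staphylococcus lugdunensis — 1 left.
Bile esculin −: the one remaining candidate is consistent.
DNase +: the one remaining candidate is consistent.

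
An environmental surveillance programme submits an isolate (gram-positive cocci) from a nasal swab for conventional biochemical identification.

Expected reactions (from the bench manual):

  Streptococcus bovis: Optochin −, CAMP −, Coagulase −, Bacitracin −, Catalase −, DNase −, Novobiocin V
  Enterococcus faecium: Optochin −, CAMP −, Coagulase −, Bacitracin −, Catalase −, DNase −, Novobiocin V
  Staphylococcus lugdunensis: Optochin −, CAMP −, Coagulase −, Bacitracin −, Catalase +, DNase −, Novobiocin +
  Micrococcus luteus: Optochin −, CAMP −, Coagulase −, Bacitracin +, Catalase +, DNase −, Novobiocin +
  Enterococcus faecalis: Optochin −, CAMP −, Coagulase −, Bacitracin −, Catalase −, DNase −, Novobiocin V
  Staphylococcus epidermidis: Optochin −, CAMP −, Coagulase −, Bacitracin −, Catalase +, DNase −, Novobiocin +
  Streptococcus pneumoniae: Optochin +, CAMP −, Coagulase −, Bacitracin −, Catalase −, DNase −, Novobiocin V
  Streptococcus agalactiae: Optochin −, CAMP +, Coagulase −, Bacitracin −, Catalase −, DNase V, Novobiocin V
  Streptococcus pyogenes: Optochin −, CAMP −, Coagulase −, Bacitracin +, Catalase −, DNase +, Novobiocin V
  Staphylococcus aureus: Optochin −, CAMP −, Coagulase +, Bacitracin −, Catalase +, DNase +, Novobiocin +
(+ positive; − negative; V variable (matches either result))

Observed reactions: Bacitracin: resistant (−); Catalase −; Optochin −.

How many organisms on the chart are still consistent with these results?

4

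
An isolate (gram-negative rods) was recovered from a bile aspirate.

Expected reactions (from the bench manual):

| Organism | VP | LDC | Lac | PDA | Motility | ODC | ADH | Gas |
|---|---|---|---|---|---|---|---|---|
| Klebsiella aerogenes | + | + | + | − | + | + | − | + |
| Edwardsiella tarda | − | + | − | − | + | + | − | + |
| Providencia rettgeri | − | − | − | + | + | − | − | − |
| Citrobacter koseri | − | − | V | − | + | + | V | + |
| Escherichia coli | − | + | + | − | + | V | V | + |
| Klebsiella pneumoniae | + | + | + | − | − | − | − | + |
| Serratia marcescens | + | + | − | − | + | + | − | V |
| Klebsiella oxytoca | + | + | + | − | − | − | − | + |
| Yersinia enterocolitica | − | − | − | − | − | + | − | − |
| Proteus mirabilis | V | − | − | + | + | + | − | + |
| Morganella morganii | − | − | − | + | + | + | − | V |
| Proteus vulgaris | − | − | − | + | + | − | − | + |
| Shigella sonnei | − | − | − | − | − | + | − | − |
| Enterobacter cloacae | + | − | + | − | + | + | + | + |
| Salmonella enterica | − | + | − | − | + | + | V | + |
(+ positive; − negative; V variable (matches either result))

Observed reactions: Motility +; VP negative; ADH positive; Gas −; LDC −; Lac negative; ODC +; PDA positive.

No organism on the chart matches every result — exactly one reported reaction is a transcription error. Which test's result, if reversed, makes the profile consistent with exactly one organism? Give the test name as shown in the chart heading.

ADH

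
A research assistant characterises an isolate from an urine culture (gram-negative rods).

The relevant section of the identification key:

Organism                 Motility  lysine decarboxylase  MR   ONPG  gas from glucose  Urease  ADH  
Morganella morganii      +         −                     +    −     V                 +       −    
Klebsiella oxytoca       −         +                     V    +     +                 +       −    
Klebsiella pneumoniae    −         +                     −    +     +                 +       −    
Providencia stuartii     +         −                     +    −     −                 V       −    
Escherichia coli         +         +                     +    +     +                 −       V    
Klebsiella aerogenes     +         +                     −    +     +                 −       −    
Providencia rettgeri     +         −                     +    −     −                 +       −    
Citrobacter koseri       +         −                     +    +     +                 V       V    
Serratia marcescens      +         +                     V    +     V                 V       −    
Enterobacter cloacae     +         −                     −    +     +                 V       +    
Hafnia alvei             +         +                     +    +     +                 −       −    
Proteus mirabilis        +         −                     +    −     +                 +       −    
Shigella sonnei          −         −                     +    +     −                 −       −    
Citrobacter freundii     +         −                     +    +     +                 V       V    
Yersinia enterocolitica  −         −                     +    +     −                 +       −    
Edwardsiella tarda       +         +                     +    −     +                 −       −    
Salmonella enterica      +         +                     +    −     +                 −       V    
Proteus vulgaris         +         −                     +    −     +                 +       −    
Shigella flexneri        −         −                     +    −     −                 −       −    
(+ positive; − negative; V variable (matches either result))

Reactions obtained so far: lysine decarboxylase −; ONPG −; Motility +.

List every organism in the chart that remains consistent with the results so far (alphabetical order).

Morganella morganii, Proteus mirabilis, Proteus vulgaris, Providencia rettgeri, Providencia stuartii

lysine decarboxylase −: excludes 8 organisms — 11 left.
Motility +: excludes Shigella sonnei, Yersinia enterocolitica, Shigella flexneri — 8 left.
ONPG −: excludes Citrobacter koseri, Enterobacter cloacae, Citrobacter freundii — 5 left.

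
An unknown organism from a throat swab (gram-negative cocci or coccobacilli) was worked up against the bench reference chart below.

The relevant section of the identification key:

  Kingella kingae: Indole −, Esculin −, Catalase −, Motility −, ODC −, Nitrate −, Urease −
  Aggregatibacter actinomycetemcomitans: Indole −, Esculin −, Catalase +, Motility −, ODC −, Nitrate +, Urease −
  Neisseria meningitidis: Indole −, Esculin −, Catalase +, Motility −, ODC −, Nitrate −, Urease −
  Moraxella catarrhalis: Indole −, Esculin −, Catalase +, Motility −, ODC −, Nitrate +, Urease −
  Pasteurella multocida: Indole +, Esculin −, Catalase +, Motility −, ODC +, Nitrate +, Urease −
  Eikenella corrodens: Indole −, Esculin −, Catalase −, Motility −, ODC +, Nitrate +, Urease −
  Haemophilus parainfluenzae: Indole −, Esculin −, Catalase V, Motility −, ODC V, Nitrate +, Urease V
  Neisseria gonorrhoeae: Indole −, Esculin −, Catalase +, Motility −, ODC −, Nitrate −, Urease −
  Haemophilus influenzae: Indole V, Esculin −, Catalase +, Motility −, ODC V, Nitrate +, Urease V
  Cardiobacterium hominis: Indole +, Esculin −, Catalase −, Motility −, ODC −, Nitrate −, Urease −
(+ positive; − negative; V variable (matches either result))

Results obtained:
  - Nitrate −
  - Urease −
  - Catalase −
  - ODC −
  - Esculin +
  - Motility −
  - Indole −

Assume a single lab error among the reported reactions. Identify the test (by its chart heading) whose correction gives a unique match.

As reported, no row in the chart matches all 7 reactions.
Reversing Catalase → still no organism matches.
Reversing Indole → still no organism matches.
Reversing Nitrate → still no organism matches.
Reversing Motility → still no organism matches.
Reversing ODC → still no organism matches.
Reversing Esculin (to −) → unique match: Kingella kingae.
Reversing Urease → still no organism matches.

Esculin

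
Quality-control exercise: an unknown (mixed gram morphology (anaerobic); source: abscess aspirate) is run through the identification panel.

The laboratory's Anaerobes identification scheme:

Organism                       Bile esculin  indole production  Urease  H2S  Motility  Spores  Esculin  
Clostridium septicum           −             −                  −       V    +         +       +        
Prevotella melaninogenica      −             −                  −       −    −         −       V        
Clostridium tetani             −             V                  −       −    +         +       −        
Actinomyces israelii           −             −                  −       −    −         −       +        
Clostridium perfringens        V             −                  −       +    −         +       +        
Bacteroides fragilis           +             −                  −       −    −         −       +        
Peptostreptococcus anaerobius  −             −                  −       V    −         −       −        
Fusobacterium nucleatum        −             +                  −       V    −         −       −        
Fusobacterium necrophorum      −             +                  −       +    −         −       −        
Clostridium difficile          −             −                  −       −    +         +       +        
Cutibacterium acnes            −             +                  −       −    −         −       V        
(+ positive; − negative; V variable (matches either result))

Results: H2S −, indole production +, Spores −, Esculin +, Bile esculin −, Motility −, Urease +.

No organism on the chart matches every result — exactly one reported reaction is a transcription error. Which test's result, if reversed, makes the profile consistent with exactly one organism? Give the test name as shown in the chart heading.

Urease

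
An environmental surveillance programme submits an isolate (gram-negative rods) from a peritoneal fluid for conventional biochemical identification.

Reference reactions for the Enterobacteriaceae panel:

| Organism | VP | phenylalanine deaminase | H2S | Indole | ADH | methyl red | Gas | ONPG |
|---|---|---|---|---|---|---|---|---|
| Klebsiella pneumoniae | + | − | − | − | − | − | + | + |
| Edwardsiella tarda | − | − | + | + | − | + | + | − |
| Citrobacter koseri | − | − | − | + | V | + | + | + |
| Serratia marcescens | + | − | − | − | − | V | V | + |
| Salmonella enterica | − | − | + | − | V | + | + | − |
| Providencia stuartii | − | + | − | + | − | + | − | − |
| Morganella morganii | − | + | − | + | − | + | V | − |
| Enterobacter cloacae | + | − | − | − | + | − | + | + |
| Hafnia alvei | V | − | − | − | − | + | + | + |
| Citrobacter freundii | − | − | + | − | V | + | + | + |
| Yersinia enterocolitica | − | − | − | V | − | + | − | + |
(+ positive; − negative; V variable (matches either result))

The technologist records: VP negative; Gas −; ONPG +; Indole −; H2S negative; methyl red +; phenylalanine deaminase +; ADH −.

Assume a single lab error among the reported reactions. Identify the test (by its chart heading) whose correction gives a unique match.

phenylalanine deaminase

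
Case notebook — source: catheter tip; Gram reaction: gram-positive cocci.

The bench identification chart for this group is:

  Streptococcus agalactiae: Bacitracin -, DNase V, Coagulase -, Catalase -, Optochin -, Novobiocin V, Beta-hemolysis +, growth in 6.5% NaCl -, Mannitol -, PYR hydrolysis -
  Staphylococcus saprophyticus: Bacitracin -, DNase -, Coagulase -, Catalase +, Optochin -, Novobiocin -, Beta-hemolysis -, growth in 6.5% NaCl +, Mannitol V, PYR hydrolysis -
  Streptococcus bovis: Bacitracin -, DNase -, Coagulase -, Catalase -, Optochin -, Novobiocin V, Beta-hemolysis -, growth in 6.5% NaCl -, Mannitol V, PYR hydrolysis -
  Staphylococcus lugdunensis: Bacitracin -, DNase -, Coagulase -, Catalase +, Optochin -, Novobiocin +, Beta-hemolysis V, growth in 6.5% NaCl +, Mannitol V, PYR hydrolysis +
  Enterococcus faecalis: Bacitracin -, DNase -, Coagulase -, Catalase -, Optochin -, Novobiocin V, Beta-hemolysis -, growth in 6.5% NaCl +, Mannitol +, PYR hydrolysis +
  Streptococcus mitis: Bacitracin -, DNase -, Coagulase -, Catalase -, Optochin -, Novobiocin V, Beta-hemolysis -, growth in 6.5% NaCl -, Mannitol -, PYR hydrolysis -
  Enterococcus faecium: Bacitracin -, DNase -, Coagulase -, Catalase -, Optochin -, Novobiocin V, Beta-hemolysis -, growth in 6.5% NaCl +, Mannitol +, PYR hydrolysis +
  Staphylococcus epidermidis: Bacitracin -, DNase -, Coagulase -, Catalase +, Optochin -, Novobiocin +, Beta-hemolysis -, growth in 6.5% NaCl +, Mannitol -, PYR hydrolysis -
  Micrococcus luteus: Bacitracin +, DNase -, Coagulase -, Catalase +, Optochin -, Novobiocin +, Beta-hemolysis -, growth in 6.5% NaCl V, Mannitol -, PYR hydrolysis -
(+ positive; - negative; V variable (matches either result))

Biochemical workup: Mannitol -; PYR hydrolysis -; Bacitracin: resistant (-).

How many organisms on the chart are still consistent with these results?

Bacitracin -: excludes Micrococcus luteus — 8 left.
Mannitol -: excludes Enterococcus faecalis, Enterococcus faecium — 6 left.
PYR hydrolysis -: excludes Staphylococcus lugdunensis — 5 left.
Still consistent: Staphylococcus epidermidis, Staphylococcus saprophyticus, Streptococcus agalactiae, Streptococcus bovis, Streptococcus mitis.

5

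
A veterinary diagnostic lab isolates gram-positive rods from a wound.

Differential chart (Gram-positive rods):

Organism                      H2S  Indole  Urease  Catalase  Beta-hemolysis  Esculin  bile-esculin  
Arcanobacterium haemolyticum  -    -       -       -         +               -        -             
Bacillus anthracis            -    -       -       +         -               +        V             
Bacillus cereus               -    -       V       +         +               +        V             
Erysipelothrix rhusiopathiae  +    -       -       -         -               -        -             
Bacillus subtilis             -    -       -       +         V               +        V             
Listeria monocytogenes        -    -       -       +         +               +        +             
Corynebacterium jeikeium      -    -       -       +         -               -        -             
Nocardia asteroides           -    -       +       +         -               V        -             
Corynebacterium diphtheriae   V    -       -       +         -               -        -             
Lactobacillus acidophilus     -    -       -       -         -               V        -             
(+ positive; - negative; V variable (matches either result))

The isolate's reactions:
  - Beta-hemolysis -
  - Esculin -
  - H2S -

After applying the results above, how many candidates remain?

Beta-hemolysis -: excludes Arcanobacterium haemolyticum, Bacillus cereus, Listeria monocytogenes — 7 left.
H2S -: excludes Erysipelothrix rhusiopathiae — 6 left.
Esculin -: excludes Bacillus anthracis, Bacillus subtilis — 4 left.
Still consistent: Corynebacterium diphtheriae, Corynebacterium jeikeium, Lactobacillus acidophilus, Nocardia asteroides.

4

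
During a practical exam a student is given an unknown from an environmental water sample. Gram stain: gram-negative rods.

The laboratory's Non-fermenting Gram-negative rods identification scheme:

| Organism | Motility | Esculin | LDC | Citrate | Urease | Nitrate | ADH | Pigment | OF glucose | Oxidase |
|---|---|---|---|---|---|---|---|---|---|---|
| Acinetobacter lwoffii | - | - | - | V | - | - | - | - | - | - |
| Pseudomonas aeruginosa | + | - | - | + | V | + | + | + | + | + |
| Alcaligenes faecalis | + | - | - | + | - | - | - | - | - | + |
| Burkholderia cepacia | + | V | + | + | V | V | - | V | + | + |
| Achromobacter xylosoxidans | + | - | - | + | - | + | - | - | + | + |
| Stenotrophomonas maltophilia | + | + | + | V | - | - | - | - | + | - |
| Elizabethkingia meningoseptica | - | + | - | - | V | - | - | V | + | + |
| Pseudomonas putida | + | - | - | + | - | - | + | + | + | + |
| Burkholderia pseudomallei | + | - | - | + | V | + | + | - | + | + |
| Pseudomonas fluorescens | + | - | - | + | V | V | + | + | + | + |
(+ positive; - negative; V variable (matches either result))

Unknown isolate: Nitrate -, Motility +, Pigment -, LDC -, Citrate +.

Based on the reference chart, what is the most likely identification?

LDC -: excludes Burkholderia cepacia, Stenotrophomonas maltophilia — 8 left.
Nitrate -: excludes Pseudomonas aeruginosa, Achromobacter xylosoxidans, Burkholderia pseudomallei — 5 left.
Pigment -: excludes Pseudomonas putida, Pseudomonas fluorescens — 3 left.
Citrate +: excludes Elizabethkingia meningoseptica — 2 left.
Motility +: excludes Acinetobacter lwoffii — 1 left.

Alcaligenes faecalis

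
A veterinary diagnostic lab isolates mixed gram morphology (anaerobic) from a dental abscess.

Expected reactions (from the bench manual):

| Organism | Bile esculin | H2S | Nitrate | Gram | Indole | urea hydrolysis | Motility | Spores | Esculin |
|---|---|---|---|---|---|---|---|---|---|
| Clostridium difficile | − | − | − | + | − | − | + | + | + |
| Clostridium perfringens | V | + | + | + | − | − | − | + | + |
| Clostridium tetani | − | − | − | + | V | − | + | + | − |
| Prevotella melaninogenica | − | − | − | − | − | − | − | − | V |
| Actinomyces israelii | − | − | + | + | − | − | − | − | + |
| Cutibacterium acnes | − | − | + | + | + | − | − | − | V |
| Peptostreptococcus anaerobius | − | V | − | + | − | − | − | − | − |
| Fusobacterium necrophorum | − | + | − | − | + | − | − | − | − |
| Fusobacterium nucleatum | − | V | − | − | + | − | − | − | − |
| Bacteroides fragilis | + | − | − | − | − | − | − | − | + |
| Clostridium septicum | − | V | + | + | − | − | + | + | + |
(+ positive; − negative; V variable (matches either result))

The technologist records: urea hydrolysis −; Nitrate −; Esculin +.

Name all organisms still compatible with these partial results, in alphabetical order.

Nitrate −: excludes Clostridium perfringens, Actinomyces israelii, Cutibacterium acnes, Clostridium septicum — 7 left.
Esculin +: excludes Clostridium tetani, Peptostreptococcus anaerobius, Fusobacterium necrophorum, Fusobacterium nucleatum — 3 left.
urea hydrolysis −: all 3 remaining candidates are consistent.

Bacteroides fragilis, Clostridium difficile, Prevotella melaninogenica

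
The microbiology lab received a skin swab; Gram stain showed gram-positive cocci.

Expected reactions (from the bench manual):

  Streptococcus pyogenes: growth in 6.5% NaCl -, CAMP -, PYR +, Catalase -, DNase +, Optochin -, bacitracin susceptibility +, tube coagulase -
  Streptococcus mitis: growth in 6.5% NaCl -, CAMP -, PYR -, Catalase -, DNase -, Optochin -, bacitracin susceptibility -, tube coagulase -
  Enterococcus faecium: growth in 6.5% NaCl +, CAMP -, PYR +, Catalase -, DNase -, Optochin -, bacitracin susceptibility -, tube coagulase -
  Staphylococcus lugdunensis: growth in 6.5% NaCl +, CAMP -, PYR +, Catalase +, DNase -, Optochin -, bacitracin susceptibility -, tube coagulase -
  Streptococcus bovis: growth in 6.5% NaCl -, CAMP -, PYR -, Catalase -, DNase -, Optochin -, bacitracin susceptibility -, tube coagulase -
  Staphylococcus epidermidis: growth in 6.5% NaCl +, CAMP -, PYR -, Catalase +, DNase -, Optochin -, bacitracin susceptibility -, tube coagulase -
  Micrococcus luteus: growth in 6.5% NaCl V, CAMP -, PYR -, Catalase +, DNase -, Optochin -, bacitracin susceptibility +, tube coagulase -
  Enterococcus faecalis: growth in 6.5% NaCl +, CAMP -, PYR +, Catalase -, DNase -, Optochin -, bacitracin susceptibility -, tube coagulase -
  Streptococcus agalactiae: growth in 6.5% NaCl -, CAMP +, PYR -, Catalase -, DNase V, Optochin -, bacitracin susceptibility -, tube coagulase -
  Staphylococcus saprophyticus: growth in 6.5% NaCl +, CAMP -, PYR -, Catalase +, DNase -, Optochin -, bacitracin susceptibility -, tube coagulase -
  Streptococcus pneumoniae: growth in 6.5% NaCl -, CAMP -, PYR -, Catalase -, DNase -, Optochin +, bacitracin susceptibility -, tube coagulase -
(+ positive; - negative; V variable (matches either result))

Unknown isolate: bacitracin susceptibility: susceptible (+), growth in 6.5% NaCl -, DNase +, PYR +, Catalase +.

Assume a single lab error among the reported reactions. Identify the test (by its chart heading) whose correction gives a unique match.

As reported, no row in the chart matches all 5 reactions.
Reversing bacitracin susceptibility → still no organism matches.
Reversing PYR → still no organism matches.
Reversing DNase → still no organism matches.
Reversing Catalase (to -) → unique match: Streptococcus pyogenes.
Reversing growth in 6.5% NaCl → still no organism matches.

Catalase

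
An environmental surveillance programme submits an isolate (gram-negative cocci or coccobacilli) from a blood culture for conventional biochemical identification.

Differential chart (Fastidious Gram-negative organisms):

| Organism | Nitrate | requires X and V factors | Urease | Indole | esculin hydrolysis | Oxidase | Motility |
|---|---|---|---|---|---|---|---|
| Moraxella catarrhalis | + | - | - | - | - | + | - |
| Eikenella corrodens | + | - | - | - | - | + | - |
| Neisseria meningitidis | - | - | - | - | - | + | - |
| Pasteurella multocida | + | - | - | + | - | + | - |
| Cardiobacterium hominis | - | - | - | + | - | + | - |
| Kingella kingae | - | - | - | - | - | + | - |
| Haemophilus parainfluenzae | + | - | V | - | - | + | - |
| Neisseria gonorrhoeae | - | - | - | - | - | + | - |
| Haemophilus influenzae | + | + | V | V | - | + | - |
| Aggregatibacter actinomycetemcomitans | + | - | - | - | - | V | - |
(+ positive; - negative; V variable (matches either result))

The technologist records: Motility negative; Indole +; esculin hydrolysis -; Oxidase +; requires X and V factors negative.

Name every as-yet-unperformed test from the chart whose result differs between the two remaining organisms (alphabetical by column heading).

Nitrate

Oxidase +: all 10 remaining candidates are consistent.
esculin hydrolysis -: all 10 remaining candidates are consistent.
Indole +: excludes 7 organisms — 3 left.
Motility -: all 3 remaining candidates are consistent.
requires X and V factors -: excludes Haemophilus influenzae — 2 left.
Two candidates remain: Cardiobacterium hominis and Pasteurella multocida.
  Nitrate: Cardiobacterium hominis -, Pasteurella multocida + — discriminates.
  Urease: - vs - — same for both, does not separate.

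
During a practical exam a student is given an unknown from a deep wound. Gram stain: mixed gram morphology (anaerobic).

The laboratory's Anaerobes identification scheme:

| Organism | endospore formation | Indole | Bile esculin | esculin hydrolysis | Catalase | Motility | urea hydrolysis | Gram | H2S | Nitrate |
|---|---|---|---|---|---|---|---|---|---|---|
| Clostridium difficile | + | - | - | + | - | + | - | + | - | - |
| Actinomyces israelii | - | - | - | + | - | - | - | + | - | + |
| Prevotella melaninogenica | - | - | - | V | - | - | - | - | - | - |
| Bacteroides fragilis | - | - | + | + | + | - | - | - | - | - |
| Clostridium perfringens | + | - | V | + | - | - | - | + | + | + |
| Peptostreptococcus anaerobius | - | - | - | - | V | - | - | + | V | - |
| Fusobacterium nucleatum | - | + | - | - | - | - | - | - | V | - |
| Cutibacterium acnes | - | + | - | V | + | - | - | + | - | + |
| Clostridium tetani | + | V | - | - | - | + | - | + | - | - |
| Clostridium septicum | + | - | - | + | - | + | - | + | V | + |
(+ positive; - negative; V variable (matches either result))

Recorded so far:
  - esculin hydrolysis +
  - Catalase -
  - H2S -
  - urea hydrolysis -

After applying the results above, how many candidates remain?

urea hydrolysis -: all 10 remaining candidates are consistent.
esculin hydrolysis +: excludes Peptostreptococcus anaerobius, Fusobacterium nucleatum, Clostridium tetani — 7 left.
H2S -: excludes Clostridium perfringens — 6 left.
Catalase -: excludes Bacteroides fragilis, Cutibacterium acnes — 4 left.
Still consistent: Actinomyces israelii, Clostridium difficile, Clostridium septicum, Prevotella melaninogenica.

4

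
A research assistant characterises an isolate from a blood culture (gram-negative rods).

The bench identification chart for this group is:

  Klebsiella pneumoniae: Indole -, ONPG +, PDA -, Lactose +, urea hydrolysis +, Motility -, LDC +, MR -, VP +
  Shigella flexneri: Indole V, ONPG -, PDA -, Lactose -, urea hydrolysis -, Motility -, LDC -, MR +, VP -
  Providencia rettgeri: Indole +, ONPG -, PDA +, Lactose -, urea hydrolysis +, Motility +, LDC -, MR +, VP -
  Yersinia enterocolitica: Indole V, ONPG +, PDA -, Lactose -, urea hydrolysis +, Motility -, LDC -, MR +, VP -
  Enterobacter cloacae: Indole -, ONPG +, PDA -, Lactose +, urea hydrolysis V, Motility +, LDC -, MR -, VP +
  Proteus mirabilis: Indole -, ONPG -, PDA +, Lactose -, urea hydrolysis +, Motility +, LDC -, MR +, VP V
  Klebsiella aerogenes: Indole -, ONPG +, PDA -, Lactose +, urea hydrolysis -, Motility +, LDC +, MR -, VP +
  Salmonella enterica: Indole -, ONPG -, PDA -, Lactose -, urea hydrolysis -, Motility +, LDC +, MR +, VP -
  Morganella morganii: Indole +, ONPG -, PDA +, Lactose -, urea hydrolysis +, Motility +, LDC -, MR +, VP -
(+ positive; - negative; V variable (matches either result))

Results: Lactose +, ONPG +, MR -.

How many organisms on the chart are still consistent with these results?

3

MR -: excludes 6 organisms — 3 left.
Lactose +: all 3 remaining candidates are consistent.
ONPG +: all 3 remaining candidates are consistent.
Still consistent: Enterobacter cloacae, Klebsiella aerogenes, Klebsiella pneumoniae.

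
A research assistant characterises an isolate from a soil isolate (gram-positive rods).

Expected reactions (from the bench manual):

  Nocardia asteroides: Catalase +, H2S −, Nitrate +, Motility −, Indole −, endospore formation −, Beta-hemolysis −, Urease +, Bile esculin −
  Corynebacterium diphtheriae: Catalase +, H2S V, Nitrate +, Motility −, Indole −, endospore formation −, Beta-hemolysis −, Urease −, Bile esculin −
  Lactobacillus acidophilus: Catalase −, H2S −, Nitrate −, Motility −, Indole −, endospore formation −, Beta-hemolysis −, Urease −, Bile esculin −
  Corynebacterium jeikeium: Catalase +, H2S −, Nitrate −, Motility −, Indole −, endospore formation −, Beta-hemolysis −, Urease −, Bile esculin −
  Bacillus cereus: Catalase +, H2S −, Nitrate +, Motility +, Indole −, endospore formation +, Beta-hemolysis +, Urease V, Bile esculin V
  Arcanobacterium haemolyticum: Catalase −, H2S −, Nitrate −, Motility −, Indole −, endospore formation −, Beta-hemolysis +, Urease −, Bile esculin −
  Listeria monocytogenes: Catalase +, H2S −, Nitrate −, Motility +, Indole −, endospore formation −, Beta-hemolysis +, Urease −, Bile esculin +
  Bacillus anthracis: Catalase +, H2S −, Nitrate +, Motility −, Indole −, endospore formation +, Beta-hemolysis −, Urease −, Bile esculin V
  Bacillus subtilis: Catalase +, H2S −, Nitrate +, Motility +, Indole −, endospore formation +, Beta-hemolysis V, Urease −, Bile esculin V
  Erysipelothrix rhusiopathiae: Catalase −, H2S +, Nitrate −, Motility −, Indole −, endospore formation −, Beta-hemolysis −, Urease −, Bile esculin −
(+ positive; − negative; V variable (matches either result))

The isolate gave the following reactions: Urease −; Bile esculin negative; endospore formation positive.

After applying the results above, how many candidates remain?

3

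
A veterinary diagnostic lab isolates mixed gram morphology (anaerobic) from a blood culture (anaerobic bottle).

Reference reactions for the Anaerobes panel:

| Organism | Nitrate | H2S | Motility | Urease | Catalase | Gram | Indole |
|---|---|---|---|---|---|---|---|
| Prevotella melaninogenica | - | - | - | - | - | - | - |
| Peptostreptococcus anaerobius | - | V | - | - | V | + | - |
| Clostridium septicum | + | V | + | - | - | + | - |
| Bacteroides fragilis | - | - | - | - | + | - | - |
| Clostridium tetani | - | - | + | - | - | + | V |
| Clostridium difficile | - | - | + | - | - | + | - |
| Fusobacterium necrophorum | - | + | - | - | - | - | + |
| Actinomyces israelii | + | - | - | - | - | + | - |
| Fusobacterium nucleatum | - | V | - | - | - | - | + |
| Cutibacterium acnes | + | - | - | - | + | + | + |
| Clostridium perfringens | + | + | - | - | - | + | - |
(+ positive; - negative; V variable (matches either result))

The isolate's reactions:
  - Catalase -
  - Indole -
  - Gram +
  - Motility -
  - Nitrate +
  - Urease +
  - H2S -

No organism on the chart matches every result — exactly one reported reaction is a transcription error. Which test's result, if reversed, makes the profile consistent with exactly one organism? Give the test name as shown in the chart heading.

As reported, no row in the chart matches all 7 reactions.
Reversing Motility → still no organism matches.
Reversing Gram → still no organism matches.
Reversing Urease (to -) → unique match: Actinomyces israelii.
Reversing Catalase → still no organism matches.
Reversing H2S → still no organism matches.
Reversing Indole → still no organism matches.
Reversing Nitrate → still no organism matches.

Urease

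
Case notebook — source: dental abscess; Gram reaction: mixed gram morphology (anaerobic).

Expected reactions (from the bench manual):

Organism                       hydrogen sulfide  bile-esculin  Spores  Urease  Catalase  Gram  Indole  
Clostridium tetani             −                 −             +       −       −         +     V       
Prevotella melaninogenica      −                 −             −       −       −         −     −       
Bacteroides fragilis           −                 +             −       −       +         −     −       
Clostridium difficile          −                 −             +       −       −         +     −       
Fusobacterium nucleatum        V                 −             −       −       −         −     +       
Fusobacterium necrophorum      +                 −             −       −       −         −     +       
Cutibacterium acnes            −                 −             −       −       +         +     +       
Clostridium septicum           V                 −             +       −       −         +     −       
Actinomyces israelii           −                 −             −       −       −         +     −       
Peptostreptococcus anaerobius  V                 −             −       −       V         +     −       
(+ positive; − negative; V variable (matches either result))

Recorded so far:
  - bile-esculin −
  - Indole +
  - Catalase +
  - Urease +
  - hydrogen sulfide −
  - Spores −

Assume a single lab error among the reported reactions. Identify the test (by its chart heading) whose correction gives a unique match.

Urease

As reported, no row in the chart matches all 6 reactions.
Reversing Urease (to −) → unique match: Cutibacterium acnes.
Reversing Catalase → still no organism matches.
Reversing Spores → still no organism matches.
Reversing hydrogen sulfide → still no organism matches.
Reversing Indole → still no organism matches.
Reversing bile-esculin → still no organism matches.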